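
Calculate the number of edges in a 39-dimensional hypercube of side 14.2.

Number of 1-faces = C(39,1)·2^(39-1) = 39·274877906944 = 10720238370816.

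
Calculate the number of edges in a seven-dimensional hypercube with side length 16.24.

Number of 1-faces = C(7,1)·2^(7-1) = 7·64 = 448.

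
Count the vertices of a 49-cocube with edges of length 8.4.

The 49-dimensional cross-polytope has 2n = 2·49 = 98 vertices.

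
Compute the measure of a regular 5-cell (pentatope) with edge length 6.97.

V = (6.97^4 / 4!) · √((4+1) / 2^4) ≈ 54.9724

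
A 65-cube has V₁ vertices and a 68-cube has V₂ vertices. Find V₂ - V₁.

V₁ = 2^65 = 36893488147419103232. V₂ = 2^68 = 295147905179352825856. V₂ - V₁ = 258254417031933722624.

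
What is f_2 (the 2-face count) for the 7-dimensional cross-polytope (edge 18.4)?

An n-cross-polytope has 2^(k+1)·C(n,k+1) k-faces. Here 2^3·C(7,3) = 8·35 = 280.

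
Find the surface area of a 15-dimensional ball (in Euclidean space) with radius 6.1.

The surface area of an n-ball is 2π^(n/2) r^(n-1) / Γ(n/2). For n=15, r=6.1: 5.65118e+11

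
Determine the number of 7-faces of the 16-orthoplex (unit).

Number of 7-faces = 2^(7+1) · C(16,7+1) = 256 · 12870 = 3294720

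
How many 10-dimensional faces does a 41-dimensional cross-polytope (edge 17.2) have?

f_10(41-orthoplex) = 2^11 · (41 choose 11) = 6470578110464.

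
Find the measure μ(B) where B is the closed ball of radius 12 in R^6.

V = 497664·π^3 ≈ 1.54307e+07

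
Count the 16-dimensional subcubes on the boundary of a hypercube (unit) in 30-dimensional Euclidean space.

f_16(30-cube) = (30 choose 16) · 2^14 = 2382605107200.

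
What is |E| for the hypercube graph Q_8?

Number of 1-faces = C(8,1)·2^(8-1) = 8·128 = 1024.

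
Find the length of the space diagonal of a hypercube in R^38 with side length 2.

Diagonal = √38 · 2 ≈ 12.3288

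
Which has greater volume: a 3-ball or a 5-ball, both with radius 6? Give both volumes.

V_3(6) ≈ 904.779. V_5(6) ≈ 40931.2. The 5-ball is larger.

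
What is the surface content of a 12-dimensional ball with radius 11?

|∂B_12(11)| = 285311670611·π^6/60 ≈ 4.57159e+12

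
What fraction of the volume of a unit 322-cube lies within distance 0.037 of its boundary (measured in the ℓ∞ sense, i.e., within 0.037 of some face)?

Shell fraction = 1 - (1-0.074)^322 ≈ 1 - 1.773e-11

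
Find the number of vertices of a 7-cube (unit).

The 7-cube has 2^7 = 128 vertices.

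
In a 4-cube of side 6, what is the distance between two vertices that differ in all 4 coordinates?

||(6,6,...,6)|| = √(4)·6 = 12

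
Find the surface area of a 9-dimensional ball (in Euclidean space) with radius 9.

The surface area of an n-ball is 2π^(n/2) r^(n-1) / Γ(n/2). For n=9, r=9: 459165024·π^4/35 ≈ 1.27791e+09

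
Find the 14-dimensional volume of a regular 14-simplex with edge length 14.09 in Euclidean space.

For a regular n-simplex with edge a, V = (a^n / n!)·√((n+1)/2^n). With a=14.09, n=14: V ≈ 4218.72.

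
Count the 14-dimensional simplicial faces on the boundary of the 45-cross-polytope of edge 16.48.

f_14(45-orthoplex) = 2^15 · (45 choose 15) = 11300615801536512.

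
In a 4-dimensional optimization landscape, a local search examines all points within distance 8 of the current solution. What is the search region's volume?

V = 2048·π^2 ≈ 20212.9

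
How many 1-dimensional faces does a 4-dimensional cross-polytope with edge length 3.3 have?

Number of 1-faces = 2^(1+1) · C(4,1+1) = 4 · 6 = 24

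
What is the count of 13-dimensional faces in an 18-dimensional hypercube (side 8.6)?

f_13(18-cube) = (18 choose 13) · 2^5 = 274176.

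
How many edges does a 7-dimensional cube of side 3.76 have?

Number of 1-faces = C(7,1)·2^(7-1) = 7·64 = 448.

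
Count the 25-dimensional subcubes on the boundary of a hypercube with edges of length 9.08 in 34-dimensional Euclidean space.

Number of 25-faces = C(34,25) · 2^(34-25) = 52451256 · 512 = 26855043072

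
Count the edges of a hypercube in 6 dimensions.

An n-cube has n·2^(n-1) edges. With n = 6: 6·32 = 192.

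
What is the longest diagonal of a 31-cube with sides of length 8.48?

Diagonal = √31 · 8.48 ≈ 47.2146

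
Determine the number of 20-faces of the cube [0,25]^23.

Number of 20-faces = C(23,20) · 2^(23-20) = 1771 · 8 = 14168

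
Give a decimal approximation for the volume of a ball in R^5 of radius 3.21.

Volume = π^{5/2}·(3.21)^5/Γ(7/2) ≈ 1794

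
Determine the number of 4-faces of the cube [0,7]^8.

An n-cube has C(n,k)·2^(n-k) k-faces. Here C(8,4)·2^4 = 70·16 = 1120.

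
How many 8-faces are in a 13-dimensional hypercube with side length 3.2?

An n-cube has C(n,k)·2^(n-k) k-faces. Here C(13,8)·2^5 = 1287·32 = 41184.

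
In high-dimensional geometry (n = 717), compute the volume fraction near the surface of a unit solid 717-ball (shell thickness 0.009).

1 - (1-0.009)^717 ≈ 0.99847 ≈ 99.85%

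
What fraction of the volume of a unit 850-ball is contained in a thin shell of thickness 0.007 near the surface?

Shell fraction = 1 - (1-0.007)^850 ≈ 0.997448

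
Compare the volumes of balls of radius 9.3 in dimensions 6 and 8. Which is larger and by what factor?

V_6(9.3) ≈ 3.34346e+06, V_8(9.3) ≈ 2.27118e+08. The 8-ball is larger by a factor of 67.93.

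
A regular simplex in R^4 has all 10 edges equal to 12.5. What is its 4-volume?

Volume = 12.5^4 · √(5/2^4) / 4! ≈ 568.661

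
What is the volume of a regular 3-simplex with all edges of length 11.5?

Volume = (√2/12) · 11.5³ = 179.237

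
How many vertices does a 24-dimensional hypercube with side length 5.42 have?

The 24-cube has 2^24 = 16777216 vertices.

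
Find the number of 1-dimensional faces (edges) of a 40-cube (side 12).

The 40-cube has n·2^(n-1) = 40·2^39 = 40·549755813888 = 21990232555520 edges.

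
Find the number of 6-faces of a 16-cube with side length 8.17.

An n-cube has C(n,k)·2^(n-k) k-faces. Here C(16,6)·2^10 = 8008·1024 = 8200192.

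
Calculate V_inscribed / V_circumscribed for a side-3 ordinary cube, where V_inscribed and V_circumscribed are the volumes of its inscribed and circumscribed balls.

Volume scales as r^n, and r_in/r_out = 1/√3, giving (1/√3)^3 ≈ 0.19245.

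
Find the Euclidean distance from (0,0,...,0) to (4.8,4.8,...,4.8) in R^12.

||(4.8,4.8,...,4.8)|| = √(12)·4.8 ≈ 16.6277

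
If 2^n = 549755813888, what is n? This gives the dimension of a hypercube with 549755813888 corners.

n = log_2(549755813888) = 39.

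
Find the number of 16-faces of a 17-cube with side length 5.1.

Number of 16-faces = C(17,16) · 2^(17-16) = 17 · 2 = 34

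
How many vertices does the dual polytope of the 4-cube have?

Number of vertices = 2n = 8.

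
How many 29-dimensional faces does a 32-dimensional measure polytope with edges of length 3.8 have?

Number of 29-faces = C(32,29) · 2^(32-29) = 4960 · 8 = 39680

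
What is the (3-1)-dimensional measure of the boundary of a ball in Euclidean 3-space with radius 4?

S = n·V_n(r)/r = 3·V_3(4)/4 (volume-to-surface relation), giving 4πr² = 4π·(4)² ≈ 201.062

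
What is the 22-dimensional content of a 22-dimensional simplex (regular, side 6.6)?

V = (6.6^22 / 22!) · √((22+1) / 2^22) ≈ 2.2322e-06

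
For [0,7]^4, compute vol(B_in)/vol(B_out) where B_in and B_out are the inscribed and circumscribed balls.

V_in/V_out = n^(-n/2) = 4^(-4/2) ≈ 0.0625.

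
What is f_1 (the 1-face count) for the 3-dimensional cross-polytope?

Number of 1-faces = 2^(1+1) · C(3,1+1) = 4 · 3 = 12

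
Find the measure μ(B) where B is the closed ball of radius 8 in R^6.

Volume = π^{6/2}·(8)^6/Γ(4) = 131072·π^3/3 ≈ 1.35468e+06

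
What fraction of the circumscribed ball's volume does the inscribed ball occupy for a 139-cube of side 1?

V_in / V_out = (r_in/r_out)^139 = (1/√139)^139 = 139^(-139/2) ≈ 1.1494e-149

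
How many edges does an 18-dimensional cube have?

An n-cube has n·2^(n-1) edges. With n = 18: 18·131072 = 2359296.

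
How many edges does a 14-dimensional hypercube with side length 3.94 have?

The 14-cube has n·2^(n-1) = 14·2^13 = 14·8192 = 114688 edges.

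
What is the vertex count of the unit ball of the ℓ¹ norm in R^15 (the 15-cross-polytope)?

The 15-dimensional cross-polytope has 2n = 2·15 = 30 vertices.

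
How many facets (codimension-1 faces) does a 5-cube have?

Number of 4-faces = C(5,4) · 2^(5-4) = 5 · 2 = 10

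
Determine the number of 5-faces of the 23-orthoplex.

Each 5-face is the convex hull of 6 vertices, one chosen as ±e_i from each of 6 distinct axes: 2^6·C(23,6) = 6460608.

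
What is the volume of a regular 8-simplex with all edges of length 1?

For a regular n-simplex with edge a, V = (a^n / n!)·√((n+1)/2^n). With a=1, n=8: V ≈ 4.6503e-06.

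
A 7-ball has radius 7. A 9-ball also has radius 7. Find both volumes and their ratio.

V_7(7) ≈ 3.89105e+06. V_9(7) ≈ 1.33107e+08. Ratio V_7/V_9 ≈ 0.02923.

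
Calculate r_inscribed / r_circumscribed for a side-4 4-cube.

r_in = 4/2 (half the side); r_out = 4√4/2 (half the diagonal). Ratio = 1/√4 ≈ 0.5.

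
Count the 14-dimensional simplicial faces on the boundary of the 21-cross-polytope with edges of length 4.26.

Each 14-face is the convex hull of 15 vertices, one chosen as ±e_i from each of 15 distinct axes: 2^15·C(21,15) = 1778122752.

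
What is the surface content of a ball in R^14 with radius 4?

S_14(4) = 2·π^(14/2)·(4)^13 / Γ(14/2) = 8388608·π^7/45 ≈ 5.63023e+08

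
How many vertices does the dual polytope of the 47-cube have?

Number of vertices = 2n = 94.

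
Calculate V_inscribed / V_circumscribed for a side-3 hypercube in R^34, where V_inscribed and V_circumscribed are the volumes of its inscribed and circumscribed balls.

V_in/V_out = n^(-n/2) = 34^(-34/2) ≈ 9.22271e-27.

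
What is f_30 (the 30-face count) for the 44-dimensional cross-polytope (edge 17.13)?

f_30(44-orthoplex) = 2^31 · (44 choose 31) = 111487744090031783936.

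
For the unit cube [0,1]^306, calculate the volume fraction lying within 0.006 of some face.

1 - (1 - 2·0.006)^306 = 1 - 0.988^306 ≈ 0.975133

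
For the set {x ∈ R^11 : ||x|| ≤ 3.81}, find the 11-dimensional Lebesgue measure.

The n-ball volume is π^(n/2)·r^n/Γ(n/2+1). With n=11, r=3.81: V ≈ 4.62679e+06.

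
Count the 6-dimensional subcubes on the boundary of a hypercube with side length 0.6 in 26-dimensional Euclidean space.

Choose 6 of 26 axes to span the face (C(26,6) = 230230 ways), then fix each of the remaining 20 coordinates at one of its two extreme values (2^20 = 1048576 ways): 230230·1048576 = 241413652480.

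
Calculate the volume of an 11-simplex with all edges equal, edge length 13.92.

Volume = 13.92^11 · √(12/2^11) / 11! ≈ 7291.24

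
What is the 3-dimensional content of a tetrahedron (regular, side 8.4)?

Volume = (√2/12) · 8.4³ = 69.8508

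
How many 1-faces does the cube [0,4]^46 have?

Each of the 2^46 = 70368744177664 vertices has degree 46; total edges = 46·2^46/2 = 1618481116086272.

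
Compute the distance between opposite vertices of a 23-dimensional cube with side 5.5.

||(5.5,5.5,...,5.5)|| = √(23)·5.5 ≈ 26.3771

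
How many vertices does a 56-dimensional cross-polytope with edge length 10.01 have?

An n-cross-polytope has 2n vertices; here n = 56, giving 112.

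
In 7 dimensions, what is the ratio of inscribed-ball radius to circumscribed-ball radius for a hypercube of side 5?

Ratio = (s/2)/(s√7/2) = 7^(-1/2) ≈ 0.377964.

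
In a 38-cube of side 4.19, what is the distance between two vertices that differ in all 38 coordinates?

The space diagonal of an n-cube of side s is s√n. Here 4.19·√38 ≈ 25.8289.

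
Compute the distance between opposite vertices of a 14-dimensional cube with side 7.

||(7,7,...,7)|| = √(14)·7 ≈ 26.1916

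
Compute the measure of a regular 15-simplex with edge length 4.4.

Volume = 4.4^15 · √(16/2^15) / 15! ≈ 7.57924e-05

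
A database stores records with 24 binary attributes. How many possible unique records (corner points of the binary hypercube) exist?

The 24-cube has 2^24 = 16777216 vertices.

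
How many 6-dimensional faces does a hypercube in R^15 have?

An n-cube has C(n,k)·2^(n-k) k-faces. Here C(15,6)·2^9 = 5005·512 = 2562560.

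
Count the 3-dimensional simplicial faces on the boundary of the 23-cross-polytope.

Each 3-face is the convex hull of 4 vertices, one chosen as ±e_i from each of 4 distinct axes: 2^4·C(23,4) = 141680.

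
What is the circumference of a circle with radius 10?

S = n·V_n(r)/r = 2·V_2(10)/10 (volume-to-surface relation), giving 2πr = 2π·10 ≈ 62.8319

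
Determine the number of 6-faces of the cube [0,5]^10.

Number of 6-faces = C(10,6) · 2^(10-6) = 210 · 16 = 3360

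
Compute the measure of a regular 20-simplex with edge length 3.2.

V = (3.2^20 / 20!) · √((20+1) / 2^20) ≈ 2.33176e-11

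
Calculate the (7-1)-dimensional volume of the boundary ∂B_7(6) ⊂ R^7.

The surface area of an n-ball is 2π^(n/2) r^(n-1) / Γ(n/2). For n=7, r=6: 248832·π^3/5 ≈ 1.54307e+06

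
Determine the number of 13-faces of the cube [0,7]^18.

f_13(18-cube) = (18 choose 13) · 2^5 = 274176.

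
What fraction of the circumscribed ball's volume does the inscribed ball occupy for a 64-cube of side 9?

Volume scales as r^n, and r_in/r_out = 1/√64, giving (1/√64)^64 ≈ 1.59309e-58.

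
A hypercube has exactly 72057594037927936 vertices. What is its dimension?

2^n = 72057594037927936 ⇒ n = log_2(72057594037927936) = 56.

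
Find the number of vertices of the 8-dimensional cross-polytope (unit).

Number of vertices = 2n = 16.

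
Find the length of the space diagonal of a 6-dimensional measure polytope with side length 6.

The space diagonal of an n-cube of side s is s√n. Here 6·√6 ≈ 14.6969.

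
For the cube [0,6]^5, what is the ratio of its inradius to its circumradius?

r_in / r_out = (6/2) / (6√5/2) = 1/√5 ≈ 0.447214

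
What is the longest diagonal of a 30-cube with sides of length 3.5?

The space diagonal of an n-cube of side s is s√n. Here 3.5·√30 ≈ 19.1703.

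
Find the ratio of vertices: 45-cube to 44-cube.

The 45-cube has 2^45 = 35184372088832 vertices. The 44-cube has 2^44 = 17592186044416 vertices. Ratio: 35184372088832/17592186044416 = 2.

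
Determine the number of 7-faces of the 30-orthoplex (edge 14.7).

An n-cross-polytope has 2^(k+1)·C(n,k+1) k-faces. Here 2^8·C(30,8) = 256·5852925 = 1498348800.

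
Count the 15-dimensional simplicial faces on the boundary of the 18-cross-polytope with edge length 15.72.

Number of 15-faces = 2^(15+1) · C(18,15+1) = 65536 · 153 = 10027008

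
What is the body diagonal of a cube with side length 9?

||(9,9,...,9)|| = √(3)·9 ≈ 15.5885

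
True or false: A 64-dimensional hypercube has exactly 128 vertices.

False. The 64-cube has 2^64 = 18446744073709551616 vertices.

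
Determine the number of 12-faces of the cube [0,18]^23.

f_12(23-cube) = (23 choose 12) · 2^11 = 2769055744.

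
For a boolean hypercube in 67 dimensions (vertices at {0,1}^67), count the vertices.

Each vertex is a binary string of length 67, so there are 2^67 = 147573952589676412928.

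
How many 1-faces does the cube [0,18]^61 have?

An n-cube has n·2^(n-1) edges. With n = 61: 61·1152921504606846976 = 70328211781017665536.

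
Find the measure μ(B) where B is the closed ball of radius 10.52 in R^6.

Volume = π^{6/2}·(10.52)^6/Γ(4) ≈ 7.00475e+06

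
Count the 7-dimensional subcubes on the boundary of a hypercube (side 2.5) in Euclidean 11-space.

An n-cube has C(n,k)·2^(n-k) k-faces. Here C(11,7)·2^4 = 330·16 = 5280.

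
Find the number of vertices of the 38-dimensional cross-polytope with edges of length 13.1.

The 38-dimensional cross-polytope has 2n = 2·38 = 76 vertices.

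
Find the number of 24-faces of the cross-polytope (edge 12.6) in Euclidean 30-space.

An n-cross-polytope has 2^(k+1)·C(n,k+1) k-faces. Here 2^25·C(30,25) = 33554432·142506 = 4781707886592.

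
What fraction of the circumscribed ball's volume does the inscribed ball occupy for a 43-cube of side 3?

The radii are 3/2 and 3√43/2, so the volume ratio is (1/√43)^43 = 43^{-43/2} ≈ 7.59326e-36.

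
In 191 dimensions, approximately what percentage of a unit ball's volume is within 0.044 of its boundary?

1 - (1-0.044)^191 ≈ 0.999815 ≈ 99.9815%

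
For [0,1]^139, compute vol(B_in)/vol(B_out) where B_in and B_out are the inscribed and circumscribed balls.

V_in/V_out = n^(-n/2) = 139^(-139/2) ≈ 1.1494e-149.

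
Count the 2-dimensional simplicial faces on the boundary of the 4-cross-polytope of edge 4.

An n-cross-polytope has 2^(k+1)·C(n,k+1) k-faces. Here 2^3·C(4,3) = 8·4 = 32.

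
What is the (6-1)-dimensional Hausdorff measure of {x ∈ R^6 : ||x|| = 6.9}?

|∂B_6(6.9)| ≈ 484948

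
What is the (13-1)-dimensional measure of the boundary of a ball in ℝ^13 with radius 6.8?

S_13(6.8) = 2·π^(13/2)·(6.8)^12 / Γ(13/2) ≈ 1.15716e+11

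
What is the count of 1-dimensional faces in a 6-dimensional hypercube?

Choose 1 of 6 axes to span the face (C(6,1) = 6 ways), then fix each of the remaining 5 coordinates at one of its two extreme values (2^5 = 32 ways): 6·32 = 192.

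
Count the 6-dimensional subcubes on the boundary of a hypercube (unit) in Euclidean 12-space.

An n-cube has C(n,k)·2^(n-k) k-faces. Here C(12,6)·2^6 = 924·64 = 59136.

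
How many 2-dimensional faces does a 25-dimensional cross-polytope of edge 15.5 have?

Each 2-face is the convex hull of 3 vertices, one chosen as ±e_i from each of 3 distinct axes: 2^3·C(25,3) = 18400.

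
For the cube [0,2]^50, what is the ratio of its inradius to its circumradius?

For an n-cube of any side s, the inradius is s/2 and the circumradius is s√n/2, so the ratio is 1/√50 ≈ 0.141421.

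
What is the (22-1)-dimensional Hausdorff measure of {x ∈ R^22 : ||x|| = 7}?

|∂B_22(7)| = 79792266297612001·π^11/259200 ≈ 9.05679e+16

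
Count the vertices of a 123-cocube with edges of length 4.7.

The vertices are ±e_1, ..., ±e_123, so there are 2·123 = 246.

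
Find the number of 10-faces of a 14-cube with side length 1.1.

Number of 10-faces = C(14,10) · 2^(14-10) = 1001 · 16 = 16016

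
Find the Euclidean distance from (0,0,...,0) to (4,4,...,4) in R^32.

||(4,4,...,4)|| = √(32)·4 ≈ 22.6274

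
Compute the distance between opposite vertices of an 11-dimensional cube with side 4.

The space diagonal of an n-cube of side s is s√n. Here 4·√11 ≈ 13.2665.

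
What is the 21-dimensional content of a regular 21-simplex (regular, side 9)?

Volume = 9^21 · √(22/2^21) / 21! ≈ 0.00693658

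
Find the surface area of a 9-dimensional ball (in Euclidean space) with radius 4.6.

S_9(4.6) = 2·π^(9/2)·(4.6)^8 / Γ(9/2) ≈ 5.95145e+06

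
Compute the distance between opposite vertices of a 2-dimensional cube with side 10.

The space diagonal of an n-cube of side s is s√n. Here 10·√2 ≈ 14.1421.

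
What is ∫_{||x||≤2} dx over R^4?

V_4(2) = π^(4/2) · (2)^4 / Γ(4/2 + 1) = 8·π^2 ≈ 78.9568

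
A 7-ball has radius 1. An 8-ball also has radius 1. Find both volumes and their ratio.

V_7(1) ≈ 4.72477. V_8(1) ≈ 4.05871. Ratio V_7/V_8 ≈ 1.164.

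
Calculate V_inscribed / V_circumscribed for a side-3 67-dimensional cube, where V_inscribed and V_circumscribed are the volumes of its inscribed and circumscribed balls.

V_in/V_out = n^(-n/2) = 67^(-67/2) ≈ 6.70647e-62.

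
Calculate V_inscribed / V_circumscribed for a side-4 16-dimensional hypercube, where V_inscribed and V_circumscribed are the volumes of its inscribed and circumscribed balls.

V_in / V_out = (r_in/r_out)^16 = (1/√16)^16 = 16^(-16/2) ≈ 2.32831e-10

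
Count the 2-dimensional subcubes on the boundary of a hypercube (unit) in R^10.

Choose 2 of 10 axes to span the face (C(10,2) = 45 ways), then fix each of the remaining 8 coordinates at one of its two extreme values (2^8 = 256 ways): 45·256 = 11520.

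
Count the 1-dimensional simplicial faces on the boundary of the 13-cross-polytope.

Number of 1-faces = 2^(1+1) · C(13,1+1) = 4 · 78 = 312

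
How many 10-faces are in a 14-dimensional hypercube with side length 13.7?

Number of 10-faces = C(14,10) · 2^(14-10) = 1001 · 16 = 16016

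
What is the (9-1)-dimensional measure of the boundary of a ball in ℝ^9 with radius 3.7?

S_9(3.7) = 2·π^(9/2)·(3.7)^8 / Γ(9/2) ≈ 1.04274e+06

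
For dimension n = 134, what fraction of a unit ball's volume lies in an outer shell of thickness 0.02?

1 - (1-0.02)^134 ≈ 0.933274 ≈ 93.33%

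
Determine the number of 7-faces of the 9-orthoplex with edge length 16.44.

f_7(9-orthoplex) = 2^8 · (9 choose 8) = 2304.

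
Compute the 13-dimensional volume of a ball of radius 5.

Volume = π^{13/2}·(5)^13/Γ(15/2) = 31250000000·π^6/27027 ≈ 1.11161e+09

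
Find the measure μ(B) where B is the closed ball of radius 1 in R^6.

The n-ball volume is π^(n/2)·r^n/Γ(n/2+1). With n=6, r=1: V = π^3/6 ≈ 5.16771.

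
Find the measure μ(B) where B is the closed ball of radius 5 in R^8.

Volume = π^{8/2}·(5)^8/Γ(5) = 390625·π^4/24 ≈ 1.58543e+06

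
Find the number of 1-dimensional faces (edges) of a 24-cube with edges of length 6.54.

The 24-cube has n·2^(n-1) = 24·2^23 = 24·8388608 = 201326592 edges.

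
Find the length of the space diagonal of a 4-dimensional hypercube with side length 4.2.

d = √(4.2² + 4.2² + ... + 4.2²) [4 terms] = √(4·4.2²) = 4.2√4 = 8.4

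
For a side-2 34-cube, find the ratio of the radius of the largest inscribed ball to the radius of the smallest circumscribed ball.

r_in = 2/2 (half the side); r_out = 2√34/2 (half the diagonal). Ratio = 1/√34 ≈ 0.171499.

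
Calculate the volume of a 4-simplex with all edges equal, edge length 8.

For a regular n-simplex with edge a, V = (a^n / n!)·√((n+1)/2^n). With a=8, n=4: V ≈ 95.4056.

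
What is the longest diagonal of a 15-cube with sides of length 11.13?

||(11.13,11.13,...,11.13)|| = √(15)·11.13 ≈ 43.1063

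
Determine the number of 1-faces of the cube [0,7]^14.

Number of 1-faces = C(14,1) · 2^(14-1) = 14 · 8192 = 114688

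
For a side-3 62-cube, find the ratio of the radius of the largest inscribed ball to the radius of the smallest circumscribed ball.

r_in = 3/2 (half the side); r_out = 3√62/2 (half the diagonal). Ratio = 1/√62 ≈ 0.127.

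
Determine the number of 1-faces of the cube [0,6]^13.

Number of 1-faces = C(13,1) · 2^(13-1) = 13 · 4096 = 53248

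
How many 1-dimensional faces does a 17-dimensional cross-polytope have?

Each 1-face is the convex hull of 2 vertices, one chosen as ±e_i from each of 2 distinct axes: 2^2·C(17,2) = 544.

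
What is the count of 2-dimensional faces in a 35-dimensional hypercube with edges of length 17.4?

f_2(35-cube) = (35 choose 2) · 2^33 = 5111011082240.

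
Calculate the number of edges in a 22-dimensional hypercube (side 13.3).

The 22-cube has n·2^(n-1) = 22·2^21 = 22·2097152 = 46137344 edges.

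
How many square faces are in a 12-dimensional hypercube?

Choose 2 of 12 axes to span the face (C(12,2) = 66 ways), then fix each of the remaining 10 coordinates at one of its two extreme values (2^10 = 1024 ways): 66·1024 = 67584.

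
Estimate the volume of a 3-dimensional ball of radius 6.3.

The n-ball volume is π^(n/2)·r^n/Γ(n/2+1). With n=3, r=6.3: V ≈ 1047.39.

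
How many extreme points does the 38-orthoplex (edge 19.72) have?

The 38-dimensional cross-polytope has 2n = 2·38 = 76 vertices.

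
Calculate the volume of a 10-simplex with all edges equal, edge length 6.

V = (6^10 / 10!) · √((10+1) / 2^10) ≈ 1.72701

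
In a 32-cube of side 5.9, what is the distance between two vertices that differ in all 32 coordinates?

d = √(5.9² + 5.9² + ... + 5.9²) [32 terms] = √(32·5.9²) = 5.9√32 ≈ 33.3754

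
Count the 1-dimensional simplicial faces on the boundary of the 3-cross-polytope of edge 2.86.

An n-cross-polytope has 2^(k+1)·C(n,k+1) k-faces. Here 2^2·C(3,2) = 4·3 = 12.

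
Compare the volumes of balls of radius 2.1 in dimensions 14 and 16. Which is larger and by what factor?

V_14(2.1) ≈ 19439.7, V_16(2.1) ≈ 33665.7. The 16-ball is larger by a factor of 1.732.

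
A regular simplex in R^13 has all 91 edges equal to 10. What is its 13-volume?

V = (10^13 / 13!) · √((13+1) / 2^13) ≈ 66.3879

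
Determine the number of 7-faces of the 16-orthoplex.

Each 7-face is the convex hull of 8 vertices, one chosen as ±e_i from each of 8 distinct axes: 2^8·C(16,8) = 3294720.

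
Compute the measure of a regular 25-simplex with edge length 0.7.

Volume = 0.7^25 · √(26/2^25) / 25! ≈ 7.61057e-33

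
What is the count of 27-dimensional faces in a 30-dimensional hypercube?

Choose 27 of 30 axes to span the face (C(30,27) = 4060 ways), then fix each of the remaining 3 coordinates at one of its two extreme values (2^3 = 8 ways): 4060·8 = 32480.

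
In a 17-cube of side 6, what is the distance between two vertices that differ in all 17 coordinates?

||(6,6,...,6)|| = √(17)·6 ≈ 24.7386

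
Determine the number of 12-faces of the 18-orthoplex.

An n-cross-polytope has 2^(k+1)·C(n,k+1) k-faces. Here 2^13·C(18,13) = 8192·8568 = 70189056.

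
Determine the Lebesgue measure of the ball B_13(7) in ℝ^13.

The n-ball volume is π^(n/2)·r^n/Γ(n/2+1). With n=13, r=7: V = 1771684761728·π^6/19305 ≈ 8.82299e+10.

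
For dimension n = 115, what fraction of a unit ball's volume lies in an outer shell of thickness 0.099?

1 - (1-0.099)^115 ≈ 0.999994 ≈ 99.999379%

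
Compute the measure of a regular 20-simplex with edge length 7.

V_20 = √(21) · 7^20 / (20! · 2^(20/2)) ≈ 0.000146773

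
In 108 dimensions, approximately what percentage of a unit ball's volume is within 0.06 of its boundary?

1 - (1-0.06)^108 ≈ 0.998747 ≈ 99.87%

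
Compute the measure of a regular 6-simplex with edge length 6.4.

V_6 = √(7) · 6.4^6 / (6! · 2^(6/2)) ≈ 31.565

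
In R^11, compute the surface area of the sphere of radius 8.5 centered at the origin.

The surface area of an n-ball is 2π^(n/2) r^(n-1) / Γ(n/2). For n=11, r=8.5: 2015993900449·π^5/15120 ≈ 4.08025e+10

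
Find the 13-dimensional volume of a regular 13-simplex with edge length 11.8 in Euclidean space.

V_13 = √(14) · 11.8^13 / (13! · 2^(13/2)) ≈ 570.893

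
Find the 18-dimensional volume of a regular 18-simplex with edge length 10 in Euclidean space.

V_18 = √(19) · 10^18 / (18! · 2^(18/2)) ≈ 1.32974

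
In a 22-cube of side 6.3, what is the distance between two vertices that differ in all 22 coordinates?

Diagonal = √22 · 6.3 ≈ 29.5496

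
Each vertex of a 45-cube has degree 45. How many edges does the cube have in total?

The 45-cube has n·2^(n-1) = 45·2^44 = 45·17592186044416 = 791648371998720 edges.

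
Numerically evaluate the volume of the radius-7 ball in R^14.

The n-ball volume is π^(n/2)·r^n/Γ(n/2+1). With n=14, r=7: V = 96889010407·π^7/720 ≈ 4.06435e+11.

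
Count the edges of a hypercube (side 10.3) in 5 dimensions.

The 5-cube has n·2^(n-1) = 5·2^4 = 5·16 = 80 edges.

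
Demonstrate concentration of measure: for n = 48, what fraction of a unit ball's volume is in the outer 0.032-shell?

1 - (1-0.032)^48 ≈ 0.790098 ≈ 79.01%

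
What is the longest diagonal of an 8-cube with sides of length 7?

The space diagonal of an n-cube of side s is s√n. Here 7·√8 ≈ 19.799.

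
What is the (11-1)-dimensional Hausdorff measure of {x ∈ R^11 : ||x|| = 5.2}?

|∂B_11(5.2)| ≈ 2.99593e+08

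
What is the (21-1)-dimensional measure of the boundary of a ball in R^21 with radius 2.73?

S = n·V_n(r)/r = 21·V_21(2.73)/2.73 (volume-to-surface relation), giving 1.54889e+08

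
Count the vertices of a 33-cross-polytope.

The 33-dimensional cross-polytope has 2n = 2·33 = 66 vertices.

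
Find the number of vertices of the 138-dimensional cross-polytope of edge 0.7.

The 138-dimensional cross-polytope has 2n = 2·138 = 276 vertices.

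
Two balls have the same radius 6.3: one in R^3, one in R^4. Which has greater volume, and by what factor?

V_3(6.3) ≈ 1047.39, V_4(6.3) ≈ 7773.77. The 4-ball is larger by a factor of 7.422.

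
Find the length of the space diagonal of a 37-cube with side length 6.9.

||(6.9,6.9,...,6.9)|| = √(37)·6.9 ≈ 41.9711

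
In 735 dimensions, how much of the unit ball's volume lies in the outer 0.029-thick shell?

Shell fraction = 1 - (1-0.029)^735 ≈ 1 - 4.038e-10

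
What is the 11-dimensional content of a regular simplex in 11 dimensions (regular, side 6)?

V = (6^11 / 11!) · √((11+1) / 2^11) ≈ 0.695719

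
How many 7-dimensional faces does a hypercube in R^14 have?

An n-cube has C(n,k)·2^(n-k) k-faces. Here C(14,7)·2^7 = 3432·128 = 439296.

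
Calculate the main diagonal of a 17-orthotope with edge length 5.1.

Diagonal = √17 · 5.1 ≈ 21.0278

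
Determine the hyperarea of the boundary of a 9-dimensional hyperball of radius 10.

The surface area of an n-ball is 2π^(n/2) r^(n-1) / Γ(n/2). For n=9, r=10: 640000000·π^4/21 ≈ 2.96866e+09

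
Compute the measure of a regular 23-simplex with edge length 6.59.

For a regular n-simplex with edge a, V = (a^n / n!)·√((n+1)/2^n). With a=6.59, n=23: V ≈ 4.46818e-07.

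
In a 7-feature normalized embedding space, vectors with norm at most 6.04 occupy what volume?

V_7(6.04) = π^(7/2) · (6.04)^7 / Γ(7/2 + 1) ≈ 1.3856e+06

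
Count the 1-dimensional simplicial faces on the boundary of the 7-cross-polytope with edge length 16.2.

Number of 1-faces = 2^(1+1) · C(7,1+1) = 4 · 21 = 84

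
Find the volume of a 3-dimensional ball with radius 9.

The n-ball volume is π^(n/2)·r^n/Γ(n/2+1). With n=3, r=9: V = 972·π ≈ 3053.63.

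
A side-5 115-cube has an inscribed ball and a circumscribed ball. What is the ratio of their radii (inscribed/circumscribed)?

For an n-cube of any side s, the inradius is s/2 and the circumradius is s√n/2, so the ratio is 1/√115 ≈ 0.0932505.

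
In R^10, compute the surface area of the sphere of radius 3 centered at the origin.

S = n·V_n(r)/r = 10·V_10(3)/3 (volume-to-surface relation), giving 6561·π^5/4 ≈ 501949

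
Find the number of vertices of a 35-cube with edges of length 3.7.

An n-cube has 2^n vertices; for n = 35 that is 2^35 = 34359738368.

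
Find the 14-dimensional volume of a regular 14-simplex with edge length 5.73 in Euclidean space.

V = (5.73^14 / 14!) · √((14+1) / 2^14) ≈ 0.0142755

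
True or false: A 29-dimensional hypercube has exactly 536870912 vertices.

True. The 29-cube has 2^29 = 536870912 vertices.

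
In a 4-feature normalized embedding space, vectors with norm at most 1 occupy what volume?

V = π^2/2 ≈ 4.9348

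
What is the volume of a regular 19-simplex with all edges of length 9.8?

V = (9.8^19 / 19!) · √((19+1) / 2^19) ≈ 0.345884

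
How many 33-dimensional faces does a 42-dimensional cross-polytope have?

Number of 33-faces = 2^(33+1) · C(42,33+1) = 17179869184 · 118030185 = 2027743138063319040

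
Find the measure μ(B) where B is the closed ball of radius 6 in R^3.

V_3(6) = π^(3/2) · (6)^3 / Γ(3/2 + 1) = 288·π ≈ 904.779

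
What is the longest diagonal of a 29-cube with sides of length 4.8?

Diagonal = √29 · 4.8 ≈ 25.8488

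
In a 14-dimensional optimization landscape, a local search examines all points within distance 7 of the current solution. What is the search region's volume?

Volume = π^{14/2}·(7)^14/Γ(8) = 96889010407·π^7/720 ≈ 4.06435e+11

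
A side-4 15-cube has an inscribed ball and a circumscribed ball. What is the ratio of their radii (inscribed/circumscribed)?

r_in / r_out = (4/2) / (4√15/2) = 1/√15 ≈ 0.258199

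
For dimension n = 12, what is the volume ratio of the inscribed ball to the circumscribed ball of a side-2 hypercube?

Volume scales as r^n, and r_in/r_out = 1/√12, giving (1/√12)^12 ≈ 3.34898e-07.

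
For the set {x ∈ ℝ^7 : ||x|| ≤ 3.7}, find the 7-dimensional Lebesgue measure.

The n-ball volume is π^(n/2)·r^n/Γ(n/2+1). With n=7, r=3.7: V ≈ 44853.1.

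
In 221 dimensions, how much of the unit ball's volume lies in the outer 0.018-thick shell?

V(inner)/V(outer) = ((1-0.018)/1)^221 ≈ 0.01806, so the shell fraction is 0.981943.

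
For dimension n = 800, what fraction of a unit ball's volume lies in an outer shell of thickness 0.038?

1 - (1-0.038)^800 ≈ 1 - 3.468e-14 ≈ (100 - 3.46e-12)%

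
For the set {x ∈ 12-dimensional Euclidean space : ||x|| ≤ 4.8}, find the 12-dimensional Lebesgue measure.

V_12(4.8) = π^(12/2) · (4.8)^12 / Γ(12/2 + 1) ≈ 1.99738e+08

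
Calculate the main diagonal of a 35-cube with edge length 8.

d = √(8² + 8² + ... + 8²) [35 terms] = √(35·8²) = 8√35 ≈ 47.3286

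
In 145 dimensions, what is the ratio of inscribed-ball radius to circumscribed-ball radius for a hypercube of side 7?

Ratio = (s/2)/(s√145/2) = 145^(-1/2) ≈ 0.0830455.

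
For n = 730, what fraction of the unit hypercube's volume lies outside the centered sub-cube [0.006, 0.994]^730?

The inner cube has side 1-2·0.006 = 0.988 and volume (0.988)^730 ≈ 0.0001488, so the shell holds 0.999851 of the volume.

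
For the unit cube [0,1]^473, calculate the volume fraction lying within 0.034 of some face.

1 - (1 - 2·0.034)^473 = 1 - 0.932^473 ≈ 1 - 3.418e-15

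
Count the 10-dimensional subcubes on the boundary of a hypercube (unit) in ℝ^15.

An n-cube has C(n,k)·2^(n-k) k-faces. Here C(15,10)·2^5 = 3003·32 = 96096.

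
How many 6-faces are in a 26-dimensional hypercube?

f_6(26-cube) = (26 choose 6) · 2^20 = 241413652480.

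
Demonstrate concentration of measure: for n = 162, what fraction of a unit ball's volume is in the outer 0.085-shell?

1 - (1-0.085)^162 ≈ 0.9999994374 ≈ 99.999944%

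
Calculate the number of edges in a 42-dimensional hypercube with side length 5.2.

Each of the 2^42 = 4398046511104 vertices has degree 42; total edges = 42·2^42/2 = 92358976733184.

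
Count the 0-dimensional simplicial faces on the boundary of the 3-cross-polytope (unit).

Number of 0-faces = 2^(0+1) · C(3,0+1) = 2 · 3 = 6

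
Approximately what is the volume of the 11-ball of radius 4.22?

V_11(4.22) = π^(11/2) · (4.22)^11 / Γ(11/2 + 1) ≈ 1.4241e+07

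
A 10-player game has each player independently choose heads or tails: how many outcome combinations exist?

An n-cube has 2^n vertices; for n = 10 that is 2^10 = 1024.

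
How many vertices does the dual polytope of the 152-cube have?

The 152-dimensional cross-polytope has 2n = 2·152 = 304 vertices.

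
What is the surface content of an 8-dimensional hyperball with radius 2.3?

|∂B_8(2.3)| ≈ 11055.4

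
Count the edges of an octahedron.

Each 1-face is the convex hull of 2 vertices, one chosen as ±e_i from each of 2 distinct axes: 2^2·C(3,2) = 12.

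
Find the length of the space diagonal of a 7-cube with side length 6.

The space diagonal of an n-cube of side s is s√n. Here 6·√7 ≈ 15.8745.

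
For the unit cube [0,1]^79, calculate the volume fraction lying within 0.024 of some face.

The inner cube has side 1-2·0.024 = 0.952 and volume (0.952)^79 ≈ 0.02053, so the shell holds 0.979473 of the volume.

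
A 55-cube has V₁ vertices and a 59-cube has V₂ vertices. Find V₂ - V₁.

V₁ = 2^55 = 36028797018963968. V₂ = 2^59 = 576460752303423488. V₂ - V₁ = 540431955284459520.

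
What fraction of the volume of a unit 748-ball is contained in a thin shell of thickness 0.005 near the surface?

Shell fraction = 1 - (1-0.005)^748 ≈ 0.976468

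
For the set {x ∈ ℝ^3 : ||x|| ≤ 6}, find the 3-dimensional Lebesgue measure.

Volume = π^{3/2}·(6)^3/Γ(5/2) = 288·π ≈ 904.779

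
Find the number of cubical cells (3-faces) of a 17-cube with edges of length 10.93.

An n-cube has C(n,k)·2^(n-k) k-faces. Here C(17,3)·2^14 = 680·16384 = 11141120.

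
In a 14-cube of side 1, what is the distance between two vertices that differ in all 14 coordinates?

d = √(1² + 1² + ... + 1²) [14 terms] = √(14·1²) = 1√14 ≈ 3.74166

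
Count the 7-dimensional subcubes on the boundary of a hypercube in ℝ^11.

Choose 7 of 11 axes to span the face (C(11,7) = 330 ways), then fix each of the remaining 4 coordinates at one of its two extreme values (2^4 = 16 ways): 330·16 = 5280.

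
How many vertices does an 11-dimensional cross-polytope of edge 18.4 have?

Number of 0-faces = 2^(0+1) · C(11,0+1) = 2 · 11 = 22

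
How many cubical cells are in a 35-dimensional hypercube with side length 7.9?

Number of 3-faces = C(35,3) · 2^(35-3) = 6545 · 4294967296 = 28110560952320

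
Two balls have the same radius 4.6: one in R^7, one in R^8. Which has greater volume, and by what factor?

V_7(4.6) ≈ 205914, V_8(4.6) ≈ 813675. The 8-ball is larger by a factor of 3.952.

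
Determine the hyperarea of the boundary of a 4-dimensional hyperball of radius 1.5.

|∂B_4(1.5)| = 27·π^2/4 ≈ 66.6198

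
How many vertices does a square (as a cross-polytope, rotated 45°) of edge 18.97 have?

The 2-dimensional cross-polytope has 2n = 2·2 = 4 vertices.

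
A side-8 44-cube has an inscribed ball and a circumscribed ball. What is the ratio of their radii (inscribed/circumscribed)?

r_in / r_out = (8/2) / (8√44/2) = 1/√44 ≈ 0.150756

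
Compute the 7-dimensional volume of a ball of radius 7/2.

V = 117649·π^3/120 ≈ 30398.8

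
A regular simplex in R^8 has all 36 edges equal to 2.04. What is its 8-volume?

For a regular n-simplex with edge a, V = (a^n / n!)·√((n+1)/2^n). With a=2.04, n=8: V ≈ 0.00139483.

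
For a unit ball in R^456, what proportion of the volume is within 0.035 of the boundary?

1 - (1-0.035)^456 ≈ 0.999999912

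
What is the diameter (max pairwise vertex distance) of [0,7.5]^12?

||(7.5,7.5,...,7.5)|| = √(12)·7.5 ≈ 25.9808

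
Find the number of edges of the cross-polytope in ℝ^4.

f_1(4-orthoplex) = 2^2 · (4 choose 2) = 24.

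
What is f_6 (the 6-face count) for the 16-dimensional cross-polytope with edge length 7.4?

An n-cross-polytope has 2^(k+1)·C(n,k+1) k-faces. Here 2^7·C(16,7) = 128·11440 = 1464320.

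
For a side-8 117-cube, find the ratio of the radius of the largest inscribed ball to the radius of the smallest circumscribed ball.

For an n-cube of any side s, the inradius is s/2 and the circumradius is s√n/2, so the ratio is 1/√117 ≈ 0.09245.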